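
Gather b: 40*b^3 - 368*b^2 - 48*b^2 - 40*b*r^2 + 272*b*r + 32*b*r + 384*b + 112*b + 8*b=40*b^3 - 416*b^2 + b*(-40*r^2 + 304*r + 504)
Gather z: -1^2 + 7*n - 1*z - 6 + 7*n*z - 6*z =7*n + z*(7*n - 7) - 7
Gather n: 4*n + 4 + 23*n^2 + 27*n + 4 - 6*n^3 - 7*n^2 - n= -6*n^3 + 16*n^2 + 30*n + 8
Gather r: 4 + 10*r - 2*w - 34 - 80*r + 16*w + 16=-70*r + 14*w - 14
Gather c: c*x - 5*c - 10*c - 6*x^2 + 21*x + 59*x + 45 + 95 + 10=c*(x - 15) - 6*x^2 + 80*x + 150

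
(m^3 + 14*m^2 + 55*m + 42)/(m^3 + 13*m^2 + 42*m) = (m + 1)/m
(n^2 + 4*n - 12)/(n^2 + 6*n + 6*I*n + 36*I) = (n - 2)/(n + 6*I)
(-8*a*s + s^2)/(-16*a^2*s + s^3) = (8*a - s)/(16*a^2 - s^2)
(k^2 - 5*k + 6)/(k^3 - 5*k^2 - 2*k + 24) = (k - 2)/(k^2 - 2*k - 8)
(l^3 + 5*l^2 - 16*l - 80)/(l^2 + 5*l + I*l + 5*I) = (l^2 - 16)/(l + I)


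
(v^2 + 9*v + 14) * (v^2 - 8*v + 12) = v^4 + v^3 - 46*v^2 - 4*v + 168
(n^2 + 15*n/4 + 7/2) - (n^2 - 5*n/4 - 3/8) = 5*n + 31/8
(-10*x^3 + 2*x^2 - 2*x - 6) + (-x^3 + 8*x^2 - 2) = -11*x^3 + 10*x^2 - 2*x - 8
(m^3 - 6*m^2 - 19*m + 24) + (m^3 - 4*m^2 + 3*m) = 2*m^3 - 10*m^2 - 16*m + 24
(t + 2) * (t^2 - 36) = t^3 + 2*t^2 - 36*t - 72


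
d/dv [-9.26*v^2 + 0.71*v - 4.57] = 0.71 - 18.52*v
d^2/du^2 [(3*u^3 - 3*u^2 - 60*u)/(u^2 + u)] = -108/(u^3 + 3*u^2 + 3*u + 1)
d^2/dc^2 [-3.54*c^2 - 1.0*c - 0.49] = -7.08000000000000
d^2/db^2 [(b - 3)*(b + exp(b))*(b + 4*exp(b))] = 5*b^2*exp(b) + 16*b*exp(2*b) + 5*b*exp(b) + 6*b - 32*exp(2*b) - 20*exp(b) - 6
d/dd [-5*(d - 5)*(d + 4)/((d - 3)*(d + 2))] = 70*(1 - 2*d)/(d^4 - 2*d^3 - 11*d^2 + 12*d + 36)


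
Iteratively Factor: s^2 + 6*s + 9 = (s + 3)*(s + 3)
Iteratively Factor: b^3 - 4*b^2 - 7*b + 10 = (b - 5)*(b^2 + b - 2) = (b - 5)*(b - 1)*(b + 2)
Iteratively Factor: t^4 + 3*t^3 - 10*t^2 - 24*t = (t)*(t^3 + 3*t^2 - 10*t - 24) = t*(t - 3)*(t^2 + 6*t + 8) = t*(t - 3)*(t + 2)*(t + 4)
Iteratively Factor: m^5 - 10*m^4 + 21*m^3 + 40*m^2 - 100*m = (m + 2)*(m^4 - 12*m^3 + 45*m^2 - 50*m) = m*(m + 2)*(m^3 - 12*m^2 + 45*m - 50) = m*(m - 2)*(m + 2)*(m^2 - 10*m + 25) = m*(m - 5)*(m - 2)*(m + 2)*(m - 5)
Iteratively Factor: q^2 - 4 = (q + 2)*(q - 2)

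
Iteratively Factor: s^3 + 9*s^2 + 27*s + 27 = (s + 3)*(s^2 + 6*s + 9) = (s + 3)^2*(s + 3)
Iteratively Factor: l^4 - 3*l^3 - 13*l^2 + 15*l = (l - 5)*(l^3 + 2*l^2 - 3*l) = (l - 5)*(l + 3)*(l^2 - l) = l*(l - 5)*(l + 3)*(l - 1)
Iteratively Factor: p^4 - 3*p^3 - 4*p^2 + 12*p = (p)*(p^3 - 3*p^2 - 4*p + 12) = p*(p - 2)*(p^2 - p - 6) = p*(p - 3)*(p - 2)*(p + 2)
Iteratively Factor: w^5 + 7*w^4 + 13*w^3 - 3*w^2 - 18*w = (w + 2)*(w^4 + 5*w^3 + 3*w^2 - 9*w) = (w - 1)*(w + 2)*(w^3 + 6*w^2 + 9*w) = (w - 1)*(w + 2)*(w + 3)*(w^2 + 3*w) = w*(w - 1)*(w + 2)*(w + 3)*(w + 3)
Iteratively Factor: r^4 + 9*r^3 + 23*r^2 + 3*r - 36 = (r + 3)*(r^3 + 6*r^2 + 5*r - 12) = (r - 1)*(r + 3)*(r^2 + 7*r + 12) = (r - 1)*(r + 3)*(r + 4)*(r + 3)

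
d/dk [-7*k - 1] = -7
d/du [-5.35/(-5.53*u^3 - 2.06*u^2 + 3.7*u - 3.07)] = (-88.7565*u^2 - 22.042*u + 19.795)/(5.53*u^3 + 2.06*u^2 - 3.7*u + 3.07)^2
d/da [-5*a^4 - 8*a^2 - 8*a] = -20*a^3 - 16*a - 8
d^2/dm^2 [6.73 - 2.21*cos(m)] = 2.21*cos(m)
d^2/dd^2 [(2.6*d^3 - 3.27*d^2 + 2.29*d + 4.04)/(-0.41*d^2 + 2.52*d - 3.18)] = (-20.25509*d^3 + 95.3568600000001*d^2 - 114.79446*d - 11.34372)/(0.068921*d^6 - 1.270836*d^5 + 9.414666*d^4 - 35.716464*d^3 + 73.021068*d^2 - 76.449744*d + 32.157432)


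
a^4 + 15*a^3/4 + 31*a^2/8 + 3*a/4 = a*(a + 1/4)*(a + 3/2)*(a + 2)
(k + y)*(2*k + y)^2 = 4*k^3 + 8*k^2*y + 5*k*y^2 + y^3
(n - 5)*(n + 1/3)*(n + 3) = n^3 - 5*n^2/3 - 47*n/3 - 5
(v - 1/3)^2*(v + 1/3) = v^3 - v^2/3 - v/9 + 1/27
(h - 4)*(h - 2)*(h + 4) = h^3 - 2*h^2 - 16*h + 32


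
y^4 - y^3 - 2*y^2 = y^2*(y - 2)*(y + 1)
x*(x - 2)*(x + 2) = x^3 - 4*x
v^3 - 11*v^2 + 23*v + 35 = (v - 7)*(v - 5)*(v + 1)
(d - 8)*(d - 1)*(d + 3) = d^3 - 6*d^2 - 19*d + 24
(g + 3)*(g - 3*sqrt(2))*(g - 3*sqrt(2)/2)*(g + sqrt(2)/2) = g^4 - 4*sqrt(2)*g^3 + 3*g^3 - 12*sqrt(2)*g^2 + 9*g^2/2 + 9*sqrt(2)*g/2 + 27*g/2 + 27*sqrt(2)/2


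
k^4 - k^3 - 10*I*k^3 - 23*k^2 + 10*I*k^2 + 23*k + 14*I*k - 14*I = (k - 1)*(k - 7*I)*(k - 2*I)*(k - I)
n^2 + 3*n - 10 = (n - 2)*(n + 5)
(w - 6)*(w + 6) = w^2 - 36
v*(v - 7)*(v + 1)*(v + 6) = v^4 - 43*v^2 - 42*v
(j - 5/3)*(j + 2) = j^2 + j/3 - 10/3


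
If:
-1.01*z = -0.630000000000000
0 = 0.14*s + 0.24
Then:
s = -1.71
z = 0.62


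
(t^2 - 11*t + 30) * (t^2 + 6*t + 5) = t^4 - 5*t^3 - 31*t^2 + 125*t + 150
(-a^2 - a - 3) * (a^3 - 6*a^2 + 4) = -a^5 + 5*a^4 + 3*a^3 + 14*a^2 - 4*a - 12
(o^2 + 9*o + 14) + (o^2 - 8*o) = 2*o^2 + o + 14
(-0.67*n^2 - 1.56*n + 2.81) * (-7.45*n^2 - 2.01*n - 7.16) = 4.9915*n^4 + 12.9687*n^3 - 13.0017*n^2 + 5.5215*n - 20.1196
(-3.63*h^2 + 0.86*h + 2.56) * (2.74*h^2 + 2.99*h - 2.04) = -9.9462*h^4 - 8.4973*h^3 + 16.991*h^2 + 5.9*h - 5.2224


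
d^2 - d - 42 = (d - 7)*(d + 6)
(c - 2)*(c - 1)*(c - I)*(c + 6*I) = c^4 - 3*c^3 + 5*I*c^3 + 8*c^2 - 15*I*c^2 - 18*c + 10*I*c + 12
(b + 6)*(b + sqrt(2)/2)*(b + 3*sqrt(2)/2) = b^3 + 2*sqrt(2)*b^2 + 6*b^2 + 3*b/2 + 12*sqrt(2)*b + 9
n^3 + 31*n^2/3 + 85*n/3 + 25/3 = (n + 1/3)*(n + 5)^2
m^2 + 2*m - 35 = (m - 5)*(m + 7)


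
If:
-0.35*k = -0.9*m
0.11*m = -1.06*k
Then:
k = 0.00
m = 0.00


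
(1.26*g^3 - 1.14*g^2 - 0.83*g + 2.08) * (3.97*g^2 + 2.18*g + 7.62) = 5.0022*g^5 - 1.779*g^4 + 3.8209*g^3 - 2.2386*g^2 - 1.7902*g + 15.8496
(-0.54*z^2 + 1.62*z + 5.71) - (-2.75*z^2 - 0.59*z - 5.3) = 2.21*z^2 + 2.21*z + 11.01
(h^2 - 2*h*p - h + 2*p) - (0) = h^2 - 2*h*p - h + 2*p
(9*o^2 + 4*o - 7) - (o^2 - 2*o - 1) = 8*o^2 + 6*o - 6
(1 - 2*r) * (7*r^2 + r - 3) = -14*r^3 + 5*r^2 + 7*r - 3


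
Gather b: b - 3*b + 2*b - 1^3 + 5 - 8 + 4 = 0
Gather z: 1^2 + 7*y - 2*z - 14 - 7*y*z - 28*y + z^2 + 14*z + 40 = -21*y + z^2 + z*(12 - 7*y) + 27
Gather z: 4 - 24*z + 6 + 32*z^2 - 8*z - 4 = 32*z^2 - 32*z + 6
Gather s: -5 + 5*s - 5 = 5*s - 10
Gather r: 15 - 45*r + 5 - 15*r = 20 - 60*r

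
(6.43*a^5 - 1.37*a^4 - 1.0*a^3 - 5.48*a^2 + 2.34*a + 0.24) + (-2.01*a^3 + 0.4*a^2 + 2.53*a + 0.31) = 6.43*a^5 - 1.37*a^4 - 3.01*a^3 - 5.08*a^2 + 4.87*a + 0.55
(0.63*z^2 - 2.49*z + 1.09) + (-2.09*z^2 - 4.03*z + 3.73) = -1.46*z^2 - 6.52*z + 4.82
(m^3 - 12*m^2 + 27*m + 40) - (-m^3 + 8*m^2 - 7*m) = 2*m^3 - 20*m^2 + 34*m + 40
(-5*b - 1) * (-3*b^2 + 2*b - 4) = 15*b^3 - 7*b^2 + 18*b + 4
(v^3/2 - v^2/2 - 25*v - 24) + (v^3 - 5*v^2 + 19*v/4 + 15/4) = 3*v^3/2 - 11*v^2/2 - 81*v/4 - 81/4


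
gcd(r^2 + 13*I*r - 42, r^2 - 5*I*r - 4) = 1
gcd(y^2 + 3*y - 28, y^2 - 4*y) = y - 4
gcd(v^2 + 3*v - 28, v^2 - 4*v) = v - 4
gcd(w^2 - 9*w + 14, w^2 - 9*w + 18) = 1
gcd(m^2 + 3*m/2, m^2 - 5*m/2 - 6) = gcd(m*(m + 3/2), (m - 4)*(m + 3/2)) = m + 3/2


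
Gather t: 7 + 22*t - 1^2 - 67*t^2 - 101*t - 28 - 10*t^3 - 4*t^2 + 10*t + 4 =-10*t^3 - 71*t^2 - 69*t - 18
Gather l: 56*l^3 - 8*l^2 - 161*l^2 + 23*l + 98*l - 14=56*l^3 - 169*l^2 + 121*l - 14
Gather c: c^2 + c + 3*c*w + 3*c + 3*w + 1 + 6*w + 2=c^2 + c*(3*w + 4) + 9*w + 3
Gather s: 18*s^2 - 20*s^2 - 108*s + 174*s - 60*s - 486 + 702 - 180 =-2*s^2 + 6*s + 36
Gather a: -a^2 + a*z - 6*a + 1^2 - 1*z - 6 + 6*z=-a^2 + a*(z - 6) + 5*z - 5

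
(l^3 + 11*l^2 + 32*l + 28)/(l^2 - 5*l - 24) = (l^3 + 11*l^2 + 32*l + 28)/(l^2 - 5*l - 24)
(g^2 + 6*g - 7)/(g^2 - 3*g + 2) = (g + 7)/(g - 2)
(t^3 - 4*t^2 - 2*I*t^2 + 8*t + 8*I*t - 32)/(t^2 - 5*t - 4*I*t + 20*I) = (t^2 + 2*t*(-2 + I) - 8*I)/(t - 5)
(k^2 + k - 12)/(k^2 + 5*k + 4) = (k - 3)/(k + 1)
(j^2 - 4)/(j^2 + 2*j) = (j - 2)/j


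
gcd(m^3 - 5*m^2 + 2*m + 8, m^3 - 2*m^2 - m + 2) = m^2 - m - 2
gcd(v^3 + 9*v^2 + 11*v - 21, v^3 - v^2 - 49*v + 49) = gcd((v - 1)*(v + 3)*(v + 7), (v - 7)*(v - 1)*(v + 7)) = v^2 + 6*v - 7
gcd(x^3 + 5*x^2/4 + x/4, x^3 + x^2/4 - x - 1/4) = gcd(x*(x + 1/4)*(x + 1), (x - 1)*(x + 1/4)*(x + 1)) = x^2 + 5*x/4 + 1/4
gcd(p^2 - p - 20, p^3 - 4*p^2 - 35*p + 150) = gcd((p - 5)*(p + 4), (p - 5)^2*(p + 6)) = p - 5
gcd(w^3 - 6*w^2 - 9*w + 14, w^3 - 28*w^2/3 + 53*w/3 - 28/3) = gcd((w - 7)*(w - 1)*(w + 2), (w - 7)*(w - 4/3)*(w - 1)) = w^2 - 8*w + 7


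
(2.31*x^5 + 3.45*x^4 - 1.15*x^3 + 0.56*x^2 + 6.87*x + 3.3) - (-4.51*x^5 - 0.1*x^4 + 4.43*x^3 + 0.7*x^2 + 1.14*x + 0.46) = 6.82*x^5 + 3.55*x^4 - 5.58*x^3 - 0.14*x^2 + 5.73*x + 2.84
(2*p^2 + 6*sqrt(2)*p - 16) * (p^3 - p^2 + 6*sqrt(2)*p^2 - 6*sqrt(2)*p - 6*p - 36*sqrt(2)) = 2*p^5 - 2*p^4 + 18*sqrt(2)*p^4 - 18*sqrt(2)*p^3 + 44*p^3 - 204*sqrt(2)*p^2 - 56*p^2 - 336*p + 96*sqrt(2)*p + 576*sqrt(2)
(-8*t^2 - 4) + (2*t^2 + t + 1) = -6*t^2 + t - 3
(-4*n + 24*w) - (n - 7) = -5*n + 24*w + 7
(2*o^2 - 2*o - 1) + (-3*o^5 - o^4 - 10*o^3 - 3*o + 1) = -3*o^5 - o^4 - 10*o^3 + 2*o^2 - 5*o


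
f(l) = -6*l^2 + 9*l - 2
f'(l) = 9 - 12*l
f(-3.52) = -108.02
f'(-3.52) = 51.24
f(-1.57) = -30.92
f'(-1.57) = 27.84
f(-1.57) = -30.92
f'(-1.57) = 27.84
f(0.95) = 1.14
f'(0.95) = -2.40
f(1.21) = 0.11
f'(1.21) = -5.52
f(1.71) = -4.15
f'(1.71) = -11.52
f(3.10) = -31.76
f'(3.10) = -28.20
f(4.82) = -98.01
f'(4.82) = -48.84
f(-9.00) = -569.00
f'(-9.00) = 117.00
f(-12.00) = -974.00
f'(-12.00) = 153.00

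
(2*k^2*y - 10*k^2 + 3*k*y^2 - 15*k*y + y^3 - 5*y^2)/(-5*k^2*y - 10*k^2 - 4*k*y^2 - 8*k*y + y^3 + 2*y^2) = (2*k*y - 10*k + y^2 - 5*y)/(-5*k*y - 10*k + y^2 + 2*y)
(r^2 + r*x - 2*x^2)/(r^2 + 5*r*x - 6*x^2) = (r + 2*x)/(r + 6*x)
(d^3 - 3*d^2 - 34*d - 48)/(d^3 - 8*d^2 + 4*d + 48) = (d^2 - 5*d - 24)/(d^2 - 10*d + 24)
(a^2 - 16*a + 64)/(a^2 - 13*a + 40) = (a - 8)/(a - 5)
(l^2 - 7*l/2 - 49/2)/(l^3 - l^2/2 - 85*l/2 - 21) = (2*l + 7)/(2*l^2 + 13*l + 6)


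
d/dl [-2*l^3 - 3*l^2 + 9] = 6*l*(-l - 1)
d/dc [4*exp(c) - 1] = 4*exp(c)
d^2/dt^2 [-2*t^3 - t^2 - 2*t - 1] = -12*t - 2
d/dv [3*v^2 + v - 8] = 6*v + 1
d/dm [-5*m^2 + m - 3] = 1 - 10*m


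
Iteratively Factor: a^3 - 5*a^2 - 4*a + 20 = (a - 2)*(a^2 - 3*a - 10) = (a - 2)*(a + 2)*(a - 5)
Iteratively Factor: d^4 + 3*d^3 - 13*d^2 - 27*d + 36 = (d - 3)*(d^3 + 6*d^2 + 5*d - 12) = (d - 3)*(d + 4)*(d^2 + 2*d - 3) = (d - 3)*(d - 1)*(d + 4)*(d + 3)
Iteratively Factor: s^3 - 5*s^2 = (s - 5)*(s^2) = s*(s - 5)*(s)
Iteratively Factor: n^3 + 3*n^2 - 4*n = (n)*(n^2 + 3*n - 4) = n*(n + 4)*(n - 1)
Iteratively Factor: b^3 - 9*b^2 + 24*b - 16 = (b - 1)*(b^2 - 8*b + 16) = (b - 4)*(b - 1)*(b - 4)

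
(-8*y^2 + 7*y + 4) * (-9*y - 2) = 72*y^3 - 47*y^2 - 50*y - 8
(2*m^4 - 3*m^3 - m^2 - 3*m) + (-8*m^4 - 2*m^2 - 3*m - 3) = -6*m^4 - 3*m^3 - 3*m^2 - 6*m - 3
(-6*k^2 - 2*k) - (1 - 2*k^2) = -4*k^2 - 2*k - 1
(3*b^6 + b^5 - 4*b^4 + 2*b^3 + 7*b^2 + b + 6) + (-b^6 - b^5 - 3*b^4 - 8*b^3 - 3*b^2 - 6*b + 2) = 2*b^6 - 7*b^4 - 6*b^3 + 4*b^2 - 5*b + 8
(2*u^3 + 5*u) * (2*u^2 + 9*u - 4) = 4*u^5 + 18*u^4 + 2*u^3 + 45*u^2 - 20*u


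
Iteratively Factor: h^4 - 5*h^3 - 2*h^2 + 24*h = (h - 4)*(h^3 - h^2 - 6*h) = (h - 4)*(h - 3)*(h^2 + 2*h) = (h - 4)*(h - 3)*(h + 2)*(h)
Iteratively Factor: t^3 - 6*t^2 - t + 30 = (t - 5)*(t^2 - t - 6) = (t - 5)*(t + 2)*(t - 3)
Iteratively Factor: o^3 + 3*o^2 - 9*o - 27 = (o + 3)*(o^2 - 9) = (o + 3)^2*(o - 3)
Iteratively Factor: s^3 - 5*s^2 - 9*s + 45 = (s - 3)*(s^2 - 2*s - 15) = (s - 5)*(s - 3)*(s + 3)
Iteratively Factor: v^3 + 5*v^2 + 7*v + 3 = (v + 1)*(v^2 + 4*v + 3) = (v + 1)*(v + 3)*(v + 1)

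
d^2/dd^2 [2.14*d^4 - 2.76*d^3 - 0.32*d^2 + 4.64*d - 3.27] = 25.68*d^2 - 16.56*d - 0.64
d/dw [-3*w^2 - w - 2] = -6*w - 1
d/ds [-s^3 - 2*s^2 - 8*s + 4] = -3*s^2 - 4*s - 8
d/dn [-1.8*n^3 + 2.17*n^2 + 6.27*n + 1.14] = -5.4*n^2 + 4.34*n + 6.27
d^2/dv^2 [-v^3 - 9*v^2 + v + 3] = -6*v - 18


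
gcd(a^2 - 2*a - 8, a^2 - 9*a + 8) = 1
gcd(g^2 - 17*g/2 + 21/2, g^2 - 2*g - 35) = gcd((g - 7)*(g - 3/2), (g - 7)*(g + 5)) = g - 7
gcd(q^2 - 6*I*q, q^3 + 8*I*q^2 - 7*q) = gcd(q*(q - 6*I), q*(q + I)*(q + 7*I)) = q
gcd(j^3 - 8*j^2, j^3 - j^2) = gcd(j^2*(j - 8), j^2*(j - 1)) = j^2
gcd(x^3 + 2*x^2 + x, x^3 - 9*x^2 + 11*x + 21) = x + 1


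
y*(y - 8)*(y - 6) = y^3 - 14*y^2 + 48*y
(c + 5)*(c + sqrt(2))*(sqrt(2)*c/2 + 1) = sqrt(2)*c^3/2 + 2*c^2 + 5*sqrt(2)*c^2/2 + sqrt(2)*c + 10*c + 5*sqrt(2)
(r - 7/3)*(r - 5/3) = r^2 - 4*r + 35/9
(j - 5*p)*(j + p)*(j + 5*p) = j^3 + j^2*p - 25*j*p^2 - 25*p^3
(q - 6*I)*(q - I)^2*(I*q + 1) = I*q^4 + 9*q^3 - 21*I*q^2 - 19*q + 6*I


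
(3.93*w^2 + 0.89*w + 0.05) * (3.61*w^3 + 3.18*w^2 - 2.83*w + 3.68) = 14.1873*w^5 + 15.7103*w^4 - 8.1112*w^3 + 12.1027*w^2 + 3.1337*w + 0.184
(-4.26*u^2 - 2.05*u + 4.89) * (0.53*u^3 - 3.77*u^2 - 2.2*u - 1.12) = -2.2578*u^5 + 14.9737*u^4 + 19.6922*u^3 - 9.1541*u^2 - 8.462*u - 5.4768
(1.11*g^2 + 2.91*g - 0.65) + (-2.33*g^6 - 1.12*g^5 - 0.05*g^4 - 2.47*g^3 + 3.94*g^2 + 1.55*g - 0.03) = -2.33*g^6 - 1.12*g^5 - 0.05*g^4 - 2.47*g^3 + 5.05*g^2 + 4.46*g - 0.68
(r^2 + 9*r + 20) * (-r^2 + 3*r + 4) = -r^4 - 6*r^3 + 11*r^2 + 96*r + 80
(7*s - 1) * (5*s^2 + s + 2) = 35*s^3 + 2*s^2 + 13*s - 2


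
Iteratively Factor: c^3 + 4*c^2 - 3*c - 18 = (c + 3)*(c^2 + c - 6) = (c - 2)*(c + 3)*(c + 3)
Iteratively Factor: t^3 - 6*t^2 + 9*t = (t - 3)*(t^2 - 3*t) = t*(t - 3)*(t - 3)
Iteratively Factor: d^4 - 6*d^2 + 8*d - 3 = (d - 1)*(d^3 + d^2 - 5*d + 3) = (d - 1)^2*(d^2 + 2*d - 3) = (d - 1)^3*(d + 3)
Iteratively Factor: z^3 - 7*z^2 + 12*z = (z)*(z^2 - 7*z + 12) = z*(z - 4)*(z - 3)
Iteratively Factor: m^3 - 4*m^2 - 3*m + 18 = (m + 2)*(m^2 - 6*m + 9) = (m - 3)*(m + 2)*(m - 3)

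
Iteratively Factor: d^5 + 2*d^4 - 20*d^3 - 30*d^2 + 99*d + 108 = (d + 4)*(d^4 - 2*d^3 - 12*d^2 + 18*d + 27) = (d + 1)*(d + 4)*(d^3 - 3*d^2 - 9*d + 27) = (d - 3)*(d + 1)*(d + 4)*(d^2 - 9) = (d - 3)^2*(d + 1)*(d + 4)*(d + 3)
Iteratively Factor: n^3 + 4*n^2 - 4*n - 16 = (n + 4)*(n^2 - 4) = (n + 2)*(n + 4)*(n - 2)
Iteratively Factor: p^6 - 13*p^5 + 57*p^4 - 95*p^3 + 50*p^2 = (p - 2)*(p^5 - 11*p^4 + 35*p^3 - 25*p^2) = (p - 5)*(p - 2)*(p^4 - 6*p^3 + 5*p^2) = p*(p - 5)*(p - 2)*(p^3 - 6*p^2 + 5*p) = p*(p - 5)^2*(p - 2)*(p^2 - p) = p*(p - 5)^2*(p - 2)*(p - 1)*(p)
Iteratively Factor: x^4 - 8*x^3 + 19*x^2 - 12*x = (x - 1)*(x^3 - 7*x^2 + 12*x) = (x - 3)*(x - 1)*(x^2 - 4*x) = (x - 4)*(x - 3)*(x - 1)*(x)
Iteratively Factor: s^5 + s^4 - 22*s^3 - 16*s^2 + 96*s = (s + 4)*(s^4 - 3*s^3 - 10*s^2 + 24*s) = (s - 4)*(s + 4)*(s^3 + s^2 - 6*s) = s*(s - 4)*(s + 4)*(s^2 + s - 6) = s*(s - 4)*(s + 3)*(s + 4)*(s - 2)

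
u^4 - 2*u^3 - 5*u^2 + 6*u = u*(u - 3)*(u - 1)*(u + 2)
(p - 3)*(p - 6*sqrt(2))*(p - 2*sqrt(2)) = p^3 - 8*sqrt(2)*p^2 - 3*p^2 + 24*p + 24*sqrt(2)*p - 72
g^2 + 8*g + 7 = (g + 1)*(g + 7)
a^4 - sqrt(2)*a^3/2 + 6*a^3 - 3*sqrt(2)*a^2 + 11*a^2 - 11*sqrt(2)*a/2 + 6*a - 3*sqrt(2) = (a + 1)*(a + 2)*(a + 3)*(a - sqrt(2)/2)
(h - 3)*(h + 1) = h^2 - 2*h - 3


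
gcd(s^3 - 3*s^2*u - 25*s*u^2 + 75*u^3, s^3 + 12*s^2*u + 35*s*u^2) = s + 5*u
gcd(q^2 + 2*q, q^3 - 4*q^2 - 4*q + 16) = q + 2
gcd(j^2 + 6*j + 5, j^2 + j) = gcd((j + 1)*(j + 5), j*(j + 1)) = j + 1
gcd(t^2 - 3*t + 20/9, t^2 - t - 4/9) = t - 4/3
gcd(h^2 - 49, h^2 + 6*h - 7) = h + 7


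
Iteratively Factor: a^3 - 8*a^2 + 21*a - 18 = (a - 3)*(a^2 - 5*a + 6) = (a - 3)^2*(a - 2)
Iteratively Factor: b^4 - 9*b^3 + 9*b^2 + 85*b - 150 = (b - 5)*(b^3 - 4*b^2 - 11*b + 30) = (b - 5)^2*(b^2 + b - 6) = (b - 5)^2*(b - 2)*(b + 3)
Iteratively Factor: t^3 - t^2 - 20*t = (t + 4)*(t^2 - 5*t) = (t - 5)*(t + 4)*(t)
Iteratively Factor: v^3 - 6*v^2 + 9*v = (v - 3)*(v^2 - 3*v) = v*(v - 3)*(v - 3)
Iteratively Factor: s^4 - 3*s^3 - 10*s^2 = (s + 2)*(s^3 - 5*s^2) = s*(s + 2)*(s^2 - 5*s) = s*(s - 5)*(s + 2)*(s)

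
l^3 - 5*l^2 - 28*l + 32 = (l - 8)*(l - 1)*(l + 4)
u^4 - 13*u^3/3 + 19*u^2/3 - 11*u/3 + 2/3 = (u - 2)*(u - 1)^2*(u - 1/3)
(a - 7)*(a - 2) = a^2 - 9*a + 14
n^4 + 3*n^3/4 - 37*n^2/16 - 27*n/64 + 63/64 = (n - 1)*(n - 3/4)*(n + 3/4)*(n + 7/4)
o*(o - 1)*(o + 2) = o^3 + o^2 - 2*o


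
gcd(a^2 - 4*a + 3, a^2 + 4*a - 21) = a - 3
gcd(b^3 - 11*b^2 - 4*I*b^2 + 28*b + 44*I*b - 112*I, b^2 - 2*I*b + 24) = 1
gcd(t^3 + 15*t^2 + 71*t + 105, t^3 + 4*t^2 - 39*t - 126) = t^2 + 10*t + 21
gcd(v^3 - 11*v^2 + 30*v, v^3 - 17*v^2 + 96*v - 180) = v^2 - 11*v + 30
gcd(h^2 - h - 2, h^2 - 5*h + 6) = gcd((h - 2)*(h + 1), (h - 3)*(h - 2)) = h - 2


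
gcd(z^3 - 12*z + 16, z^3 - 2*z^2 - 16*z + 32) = z^2 + 2*z - 8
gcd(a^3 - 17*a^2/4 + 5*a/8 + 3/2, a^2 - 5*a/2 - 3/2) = a + 1/2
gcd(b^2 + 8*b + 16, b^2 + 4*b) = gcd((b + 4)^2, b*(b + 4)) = b + 4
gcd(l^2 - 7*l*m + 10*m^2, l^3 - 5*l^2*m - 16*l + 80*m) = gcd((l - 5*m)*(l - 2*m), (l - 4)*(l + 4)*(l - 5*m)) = l - 5*m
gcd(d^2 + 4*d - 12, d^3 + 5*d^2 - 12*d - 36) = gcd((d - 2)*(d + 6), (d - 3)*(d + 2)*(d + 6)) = d + 6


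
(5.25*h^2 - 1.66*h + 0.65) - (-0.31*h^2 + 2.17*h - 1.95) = 5.56*h^2 - 3.83*h + 2.6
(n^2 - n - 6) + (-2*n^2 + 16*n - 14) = -n^2 + 15*n - 20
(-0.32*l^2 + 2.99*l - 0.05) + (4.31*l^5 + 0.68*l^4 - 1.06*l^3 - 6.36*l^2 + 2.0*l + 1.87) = 4.31*l^5 + 0.68*l^4 - 1.06*l^3 - 6.68*l^2 + 4.99*l + 1.82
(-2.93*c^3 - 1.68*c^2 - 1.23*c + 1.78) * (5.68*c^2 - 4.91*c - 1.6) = -16.6424*c^5 + 4.8439*c^4 + 5.9504*c^3 + 18.8377*c^2 - 6.7718*c - 2.848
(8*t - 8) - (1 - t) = 9*t - 9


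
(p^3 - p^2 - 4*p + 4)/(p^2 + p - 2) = p - 2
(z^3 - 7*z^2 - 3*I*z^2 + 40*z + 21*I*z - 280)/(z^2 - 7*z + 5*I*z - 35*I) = z - 8*I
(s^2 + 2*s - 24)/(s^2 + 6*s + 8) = (s^2 + 2*s - 24)/(s^2 + 6*s + 8)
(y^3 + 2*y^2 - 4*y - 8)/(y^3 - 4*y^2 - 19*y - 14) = (y^2 - 4)/(y^2 - 6*y - 7)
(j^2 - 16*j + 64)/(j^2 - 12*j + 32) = (j - 8)/(j - 4)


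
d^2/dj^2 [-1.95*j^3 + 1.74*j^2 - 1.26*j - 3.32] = 3.48 - 11.7*j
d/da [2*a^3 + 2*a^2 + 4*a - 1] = 6*a^2 + 4*a + 4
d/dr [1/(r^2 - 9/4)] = -32*r/(4*r^2 - 9)^2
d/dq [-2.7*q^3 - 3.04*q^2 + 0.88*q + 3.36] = -8.1*q^2 - 6.08*q + 0.88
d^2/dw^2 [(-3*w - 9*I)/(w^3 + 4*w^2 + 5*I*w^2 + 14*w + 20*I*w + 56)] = 6*(-(w + 3*I)*(3*w^2 + 8*w + 10*I*w + 14 + 20*I)^2 + (3*w^2 + 8*w + 10*I*w + (w + 3*I)*(3*w + 4 + 5*I) + 14 + 20*I)*(w^3 + 4*w^2 + 5*I*w^2 + 14*w + 20*I*w + 56))/(w^3 + 4*w^2 + 5*I*w^2 + 14*w + 20*I*w + 56)^3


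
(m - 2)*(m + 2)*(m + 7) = m^3 + 7*m^2 - 4*m - 28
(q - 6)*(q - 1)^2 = q^3 - 8*q^2 + 13*q - 6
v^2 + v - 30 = (v - 5)*(v + 6)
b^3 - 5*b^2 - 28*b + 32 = (b - 8)*(b - 1)*(b + 4)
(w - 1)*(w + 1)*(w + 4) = w^3 + 4*w^2 - w - 4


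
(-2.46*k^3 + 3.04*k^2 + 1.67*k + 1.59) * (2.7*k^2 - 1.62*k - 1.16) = -6.642*k^5 + 12.1932*k^4 + 2.4378*k^3 - 1.9388*k^2 - 4.513*k - 1.8444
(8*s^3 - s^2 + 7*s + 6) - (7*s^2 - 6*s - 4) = 8*s^3 - 8*s^2 + 13*s + 10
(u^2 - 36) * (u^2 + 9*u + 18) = u^4 + 9*u^3 - 18*u^2 - 324*u - 648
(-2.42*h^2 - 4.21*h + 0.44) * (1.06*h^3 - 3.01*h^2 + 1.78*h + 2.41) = -2.5652*h^5 + 2.8216*h^4 + 8.8309*h^3 - 14.6504*h^2 - 9.3629*h + 1.0604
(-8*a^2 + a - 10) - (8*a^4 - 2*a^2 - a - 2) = -8*a^4 - 6*a^2 + 2*a - 8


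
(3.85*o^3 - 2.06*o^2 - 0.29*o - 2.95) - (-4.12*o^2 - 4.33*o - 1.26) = 3.85*o^3 + 2.06*o^2 + 4.04*o - 1.69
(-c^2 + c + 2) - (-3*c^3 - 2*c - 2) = 3*c^3 - c^2 + 3*c + 4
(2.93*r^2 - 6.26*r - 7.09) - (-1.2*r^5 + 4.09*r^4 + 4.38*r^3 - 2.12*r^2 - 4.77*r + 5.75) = 1.2*r^5 - 4.09*r^4 - 4.38*r^3 + 5.05*r^2 - 1.49*r - 12.84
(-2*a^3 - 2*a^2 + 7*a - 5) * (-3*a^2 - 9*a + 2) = 6*a^5 + 24*a^4 - 7*a^3 - 52*a^2 + 59*a - 10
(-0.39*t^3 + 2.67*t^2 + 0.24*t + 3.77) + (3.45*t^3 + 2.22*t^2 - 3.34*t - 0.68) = 3.06*t^3 + 4.89*t^2 - 3.1*t + 3.09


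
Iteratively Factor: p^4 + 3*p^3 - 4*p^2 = (p + 4)*(p^3 - p^2) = (p - 1)*(p + 4)*(p^2) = p*(p - 1)*(p + 4)*(p)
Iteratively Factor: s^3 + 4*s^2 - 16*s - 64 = (s + 4)*(s^2 - 16) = (s - 4)*(s + 4)*(s + 4)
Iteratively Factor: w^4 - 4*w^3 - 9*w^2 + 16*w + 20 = (w + 2)*(w^3 - 6*w^2 + 3*w + 10) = (w + 1)*(w + 2)*(w^2 - 7*w + 10) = (w - 2)*(w + 1)*(w + 2)*(w - 5)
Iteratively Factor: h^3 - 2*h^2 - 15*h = (h - 5)*(h^2 + 3*h) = h*(h - 5)*(h + 3)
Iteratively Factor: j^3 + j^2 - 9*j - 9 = (j + 1)*(j^2 - 9) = (j - 3)*(j + 1)*(j + 3)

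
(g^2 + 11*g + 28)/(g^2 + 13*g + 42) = (g + 4)/(g + 6)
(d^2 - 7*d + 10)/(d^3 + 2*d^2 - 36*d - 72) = (d^2 - 7*d + 10)/(d^3 + 2*d^2 - 36*d - 72)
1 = 1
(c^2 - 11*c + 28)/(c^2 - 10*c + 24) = (c - 7)/(c - 6)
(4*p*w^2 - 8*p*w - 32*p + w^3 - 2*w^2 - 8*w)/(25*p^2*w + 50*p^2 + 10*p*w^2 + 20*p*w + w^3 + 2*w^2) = (4*p*w - 16*p + w^2 - 4*w)/(25*p^2 + 10*p*w + w^2)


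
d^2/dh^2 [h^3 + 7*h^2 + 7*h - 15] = 6*h + 14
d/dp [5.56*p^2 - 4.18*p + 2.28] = 11.12*p - 4.18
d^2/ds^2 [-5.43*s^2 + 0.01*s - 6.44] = -10.8600000000000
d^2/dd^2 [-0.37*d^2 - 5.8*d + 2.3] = -0.740000000000000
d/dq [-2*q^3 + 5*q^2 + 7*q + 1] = -6*q^2 + 10*q + 7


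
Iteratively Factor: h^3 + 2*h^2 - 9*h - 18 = (h - 3)*(h^2 + 5*h + 6) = (h - 3)*(h + 2)*(h + 3)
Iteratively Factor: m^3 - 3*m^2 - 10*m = (m + 2)*(m^2 - 5*m) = m*(m + 2)*(m - 5)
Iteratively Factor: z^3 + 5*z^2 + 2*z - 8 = (z + 4)*(z^2 + z - 2) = (z + 2)*(z + 4)*(z - 1)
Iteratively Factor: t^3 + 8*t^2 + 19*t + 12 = (t + 4)*(t^2 + 4*t + 3) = (t + 1)*(t + 4)*(t + 3)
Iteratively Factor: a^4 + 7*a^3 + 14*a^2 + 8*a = (a + 2)*(a^3 + 5*a^2 + 4*a) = a*(a + 2)*(a^2 + 5*a + 4) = a*(a + 1)*(a + 2)*(a + 4)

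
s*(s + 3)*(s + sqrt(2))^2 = s^4 + 2*sqrt(2)*s^3 + 3*s^3 + 2*s^2 + 6*sqrt(2)*s^2 + 6*s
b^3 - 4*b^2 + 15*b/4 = b*(b - 5/2)*(b - 3/2)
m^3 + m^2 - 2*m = m*(m - 1)*(m + 2)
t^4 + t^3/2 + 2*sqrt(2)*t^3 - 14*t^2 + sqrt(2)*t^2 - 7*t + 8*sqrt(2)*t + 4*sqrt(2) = (t + 1/2)*(t - sqrt(2))^2*(t + 4*sqrt(2))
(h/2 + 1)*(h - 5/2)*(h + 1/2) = h^3/2 - 21*h/8 - 5/4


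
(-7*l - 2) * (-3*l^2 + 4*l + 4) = 21*l^3 - 22*l^2 - 36*l - 8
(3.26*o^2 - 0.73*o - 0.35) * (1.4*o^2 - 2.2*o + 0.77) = 4.564*o^4 - 8.194*o^3 + 3.6262*o^2 + 0.2079*o - 0.2695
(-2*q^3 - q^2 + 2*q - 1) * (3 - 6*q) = 12*q^4 - 15*q^2 + 12*q - 3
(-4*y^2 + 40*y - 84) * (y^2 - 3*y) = -4*y^4 + 52*y^3 - 204*y^2 + 252*y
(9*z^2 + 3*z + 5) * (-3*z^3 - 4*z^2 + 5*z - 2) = -27*z^5 - 45*z^4 + 18*z^3 - 23*z^2 + 19*z - 10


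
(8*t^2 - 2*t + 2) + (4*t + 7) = 8*t^2 + 2*t + 9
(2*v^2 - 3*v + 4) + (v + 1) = 2*v^2 - 2*v + 5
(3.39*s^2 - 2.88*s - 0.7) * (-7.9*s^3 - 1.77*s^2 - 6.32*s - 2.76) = -26.781*s^5 + 16.7517*s^4 - 10.7972*s^3 + 10.0842*s^2 + 12.3728*s + 1.932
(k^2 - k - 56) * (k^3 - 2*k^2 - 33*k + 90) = k^5 - 3*k^4 - 87*k^3 + 235*k^2 + 1758*k - 5040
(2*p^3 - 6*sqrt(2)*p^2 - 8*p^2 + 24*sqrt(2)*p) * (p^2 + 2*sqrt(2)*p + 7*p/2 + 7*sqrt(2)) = 2*p^5 - 2*sqrt(2)*p^4 - p^4 - 52*p^3 + sqrt(2)*p^3 + 12*p^2 + 28*sqrt(2)*p^2 + 336*p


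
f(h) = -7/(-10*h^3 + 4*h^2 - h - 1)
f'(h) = -7*(30*h^2 - 8*h + 1)/(-10*h^3 + 4*h^2 - h - 1)^2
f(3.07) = 0.03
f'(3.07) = -0.03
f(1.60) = 0.21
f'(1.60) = -0.41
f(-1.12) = -0.36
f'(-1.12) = -0.90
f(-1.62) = -0.13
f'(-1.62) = -0.23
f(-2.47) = -0.04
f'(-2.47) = -0.05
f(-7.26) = -0.00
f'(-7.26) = -0.00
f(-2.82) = -0.03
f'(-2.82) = -0.03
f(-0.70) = -1.38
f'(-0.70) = -5.75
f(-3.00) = -0.02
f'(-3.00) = -0.02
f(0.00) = 7.00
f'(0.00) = -7.00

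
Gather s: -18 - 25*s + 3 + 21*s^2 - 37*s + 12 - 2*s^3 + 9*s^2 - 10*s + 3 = -2*s^3 + 30*s^2 - 72*s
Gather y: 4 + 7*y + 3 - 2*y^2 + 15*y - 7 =-2*y^2 + 22*y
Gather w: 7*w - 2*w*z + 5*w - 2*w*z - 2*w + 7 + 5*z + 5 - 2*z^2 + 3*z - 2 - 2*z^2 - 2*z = w*(10 - 4*z) - 4*z^2 + 6*z + 10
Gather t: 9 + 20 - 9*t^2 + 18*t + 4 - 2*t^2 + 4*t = -11*t^2 + 22*t + 33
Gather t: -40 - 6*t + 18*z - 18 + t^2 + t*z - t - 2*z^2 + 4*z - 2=t^2 + t*(z - 7) - 2*z^2 + 22*z - 60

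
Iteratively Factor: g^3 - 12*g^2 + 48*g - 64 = (g - 4)*(g^2 - 8*g + 16) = (g - 4)^2*(g - 4)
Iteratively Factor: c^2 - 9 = (c - 3)*(c + 3)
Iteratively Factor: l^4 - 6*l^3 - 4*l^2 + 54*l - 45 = (l - 3)*(l^3 - 3*l^2 - 13*l + 15) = (l - 5)*(l - 3)*(l^2 + 2*l - 3) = (l - 5)*(l - 3)*(l - 1)*(l + 3)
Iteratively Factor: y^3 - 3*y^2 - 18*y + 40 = (y - 2)*(y^2 - y - 20) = (y - 2)*(y + 4)*(y - 5)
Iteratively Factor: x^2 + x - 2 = (x - 1)*(x + 2)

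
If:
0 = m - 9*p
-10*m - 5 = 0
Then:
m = -1/2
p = -1/18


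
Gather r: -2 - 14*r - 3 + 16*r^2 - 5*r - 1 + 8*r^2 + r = 24*r^2 - 18*r - 6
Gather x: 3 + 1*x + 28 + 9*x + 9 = 10*x + 40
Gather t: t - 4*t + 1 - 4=-3*t - 3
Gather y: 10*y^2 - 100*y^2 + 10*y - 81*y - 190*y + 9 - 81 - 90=-90*y^2 - 261*y - 162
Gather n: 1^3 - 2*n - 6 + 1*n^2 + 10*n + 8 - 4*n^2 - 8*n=3 - 3*n^2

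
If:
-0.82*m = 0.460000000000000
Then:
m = -0.56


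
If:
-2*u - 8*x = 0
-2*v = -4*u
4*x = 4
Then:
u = -4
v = -8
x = 1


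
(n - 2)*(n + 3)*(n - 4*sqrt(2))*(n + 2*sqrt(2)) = n^4 - 2*sqrt(2)*n^3 + n^3 - 22*n^2 - 2*sqrt(2)*n^2 - 16*n + 12*sqrt(2)*n + 96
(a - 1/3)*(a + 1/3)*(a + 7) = a^3 + 7*a^2 - a/9 - 7/9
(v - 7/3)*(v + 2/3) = v^2 - 5*v/3 - 14/9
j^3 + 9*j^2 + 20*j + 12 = (j + 1)*(j + 2)*(j + 6)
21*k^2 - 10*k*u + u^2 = (-7*k + u)*(-3*k + u)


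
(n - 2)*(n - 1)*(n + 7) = n^3 + 4*n^2 - 19*n + 14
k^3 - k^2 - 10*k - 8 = (k - 4)*(k + 1)*(k + 2)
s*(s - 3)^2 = s^3 - 6*s^2 + 9*s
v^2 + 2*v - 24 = (v - 4)*(v + 6)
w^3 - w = w*(w - 1)*(w + 1)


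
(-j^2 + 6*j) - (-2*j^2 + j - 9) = j^2 + 5*j + 9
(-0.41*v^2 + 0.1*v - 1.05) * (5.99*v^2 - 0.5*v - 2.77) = -2.4559*v^4 + 0.804*v^3 - 5.2038*v^2 + 0.248*v + 2.9085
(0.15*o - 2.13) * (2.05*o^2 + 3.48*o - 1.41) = 0.3075*o^3 - 3.8445*o^2 - 7.6239*o + 3.0033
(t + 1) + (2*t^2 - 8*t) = 2*t^2 - 7*t + 1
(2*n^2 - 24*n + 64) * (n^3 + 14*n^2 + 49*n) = 2*n^5 + 4*n^4 - 174*n^3 - 280*n^2 + 3136*n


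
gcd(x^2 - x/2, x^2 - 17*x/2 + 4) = x - 1/2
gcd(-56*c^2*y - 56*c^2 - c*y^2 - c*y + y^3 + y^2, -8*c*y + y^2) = -8*c + y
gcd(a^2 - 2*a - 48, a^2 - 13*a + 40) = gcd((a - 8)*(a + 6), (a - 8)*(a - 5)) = a - 8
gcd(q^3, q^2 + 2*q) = q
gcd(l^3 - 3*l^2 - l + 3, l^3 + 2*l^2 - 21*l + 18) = l^2 - 4*l + 3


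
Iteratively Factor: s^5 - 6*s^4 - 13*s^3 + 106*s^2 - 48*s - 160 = (s - 4)*(s^4 - 2*s^3 - 21*s^2 + 22*s + 40) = (s - 4)*(s - 2)*(s^3 - 21*s - 20) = (s - 4)*(s - 2)*(s + 1)*(s^2 - s - 20) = (s - 4)*(s - 2)*(s + 1)*(s + 4)*(s - 5)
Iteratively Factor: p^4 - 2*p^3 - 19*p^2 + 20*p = (p - 1)*(p^3 - p^2 - 20*p) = (p - 1)*(p + 4)*(p^2 - 5*p) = (p - 5)*(p - 1)*(p + 4)*(p)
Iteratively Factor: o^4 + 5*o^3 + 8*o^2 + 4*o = (o)*(o^3 + 5*o^2 + 8*o + 4) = o*(o + 2)*(o^2 + 3*o + 2) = o*(o + 2)^2*(o + 1)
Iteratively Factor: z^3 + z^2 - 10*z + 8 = (z - 1)*(z^2 + 2*z - 8) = (z - 1)*(z + 4)*(z - 2)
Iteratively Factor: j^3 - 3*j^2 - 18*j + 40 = (j - 5)*(j^2 + 2*j - 8) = (j - 5)*(j + 4)*(j - 2)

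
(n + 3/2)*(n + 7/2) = n^2 + 5*n + 21/4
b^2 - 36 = (b - 6)*(b + 6)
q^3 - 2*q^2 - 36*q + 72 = (q - 6)*(q - 2)*(q + 6)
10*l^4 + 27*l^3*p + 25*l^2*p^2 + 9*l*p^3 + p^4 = (l + p)^2*(2*l + p)*(5*l + p)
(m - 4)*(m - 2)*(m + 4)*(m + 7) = m^4 + 5*m^3 - 30*m^2 - 80*m + 224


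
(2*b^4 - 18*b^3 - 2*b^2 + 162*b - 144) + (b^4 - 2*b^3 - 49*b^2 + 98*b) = 3*b^4 - 20*b^3 - 51*b^2 + 260*b - 144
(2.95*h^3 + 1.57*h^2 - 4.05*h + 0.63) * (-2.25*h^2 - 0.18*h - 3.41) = -6.6375*h^5 - 4.0635*h^4 - 1.2296*h^3 - 6.0422*h^2 + 13.6971*h - 2.1483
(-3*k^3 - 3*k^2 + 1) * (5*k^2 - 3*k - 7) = -15*k^5 - 6*k^4 + 30*k^3 + 26*k^2 - 3*k - 7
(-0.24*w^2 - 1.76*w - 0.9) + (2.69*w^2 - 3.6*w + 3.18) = 2.45*w^2 - 5.36*w + 2.28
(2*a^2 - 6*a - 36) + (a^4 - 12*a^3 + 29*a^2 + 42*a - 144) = a^4 - 12*a^3 + 31*a^2 + 36*a - 180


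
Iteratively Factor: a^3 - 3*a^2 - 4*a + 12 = (a + 2)*(a^2 - 5*a + 6) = (a - 3)*(a + 2)*(a - 2)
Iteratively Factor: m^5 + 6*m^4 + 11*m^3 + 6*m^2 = (m + 1)*(m^4 + 5*m^3 + 6*m^2) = m*(m + 1)*(m^3 + 5*m^2 + 6*m) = m*(m + 1)*(m + 2)*(m^2 + 3*m) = m^2*(m + 1)*(m + 2)*(m + 3)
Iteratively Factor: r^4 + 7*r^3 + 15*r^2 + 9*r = (r + 3)*(r^3 + 4*r^2 + 3*r) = r*(r + 3)*(r^2 + 4*r + 3) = r*(r + 1)*(r + 3)*(r + 3)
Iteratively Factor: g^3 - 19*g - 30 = (g - 5)*(g^2 + 5*g + 6) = (g - 5)*(g + 3)*(g + 2)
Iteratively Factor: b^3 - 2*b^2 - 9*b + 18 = (b - 2)*(b^2 - 9) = (b - 3)*(b - 2)*(b + 3)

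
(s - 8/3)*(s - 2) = s^2 - 14*s/3 + 16/3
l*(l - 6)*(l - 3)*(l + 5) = l^4 - 4*l^3 - 27*l^2 + 90*l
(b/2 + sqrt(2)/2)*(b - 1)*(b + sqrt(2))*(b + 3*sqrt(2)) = b^4/2 - b^3/2 + 5*sqrt(2)*b^3/2 - 5*sqrt(2)*b^2/2 + 7*b^2 - 7*b + 3*sqrt(2)*b - 3*sqrt(2)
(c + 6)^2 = c^2 + 12*c + 36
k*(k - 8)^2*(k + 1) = k^4 - 15*k^3 + 48*k^2 + 64*k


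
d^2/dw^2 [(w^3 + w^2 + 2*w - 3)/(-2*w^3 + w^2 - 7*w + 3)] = 6*(-2*w^6 + 6*w^5 + 30*w^4 - 39*w^3 + 45*w^2 - 6*w + 29)/(8*w^9 - 12*w^8 + 90*w^7 - 121*w^6 + 351*w^5 - 408*w^4 + 523*w^3 - 468*w^2 + 189*w - 27)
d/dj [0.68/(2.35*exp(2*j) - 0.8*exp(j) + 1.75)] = (0.544 - 3.196*exp(j))*exp(j)/(2.35*exp(2*j) - 0.8*exp(j) + 1.75)^2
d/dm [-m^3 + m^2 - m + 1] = -3*m^2 + 2*m - 1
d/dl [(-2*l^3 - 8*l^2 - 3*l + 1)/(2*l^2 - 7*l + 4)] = (-4*l^4 + 28*l^3 + 38*l^2 - 68*l - 5)/(4*l^4 - 28*l^3 + 65*l^2 - 56*l + 16)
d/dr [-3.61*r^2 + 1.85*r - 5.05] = 1.85 - 7.22*r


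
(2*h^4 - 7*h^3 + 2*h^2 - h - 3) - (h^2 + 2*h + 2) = 2*h^4 - 7*h^3 + h^2 - 3*h - 5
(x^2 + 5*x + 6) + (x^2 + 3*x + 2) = 2*x^2 + 8*x + 8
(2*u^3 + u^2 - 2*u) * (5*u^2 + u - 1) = 10*u^5 + 7*u^4 - 11*u^3 - 3*u^2 + 2*u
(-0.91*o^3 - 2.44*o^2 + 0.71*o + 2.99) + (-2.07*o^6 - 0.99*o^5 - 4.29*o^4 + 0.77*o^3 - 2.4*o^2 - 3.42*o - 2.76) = -2.07*o^6 - 0.99*o^5 - 4.29*o^4 - 0.14*o^3 - 4.84*o^2 - 2.71*o + 0.23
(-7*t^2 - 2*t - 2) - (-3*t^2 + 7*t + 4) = -4*t^2 - 9*t - 6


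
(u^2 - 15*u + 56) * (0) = 0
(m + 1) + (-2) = m - 1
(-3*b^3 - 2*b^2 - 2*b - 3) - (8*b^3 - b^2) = -11*b^3 - b^2 - 2*b - 3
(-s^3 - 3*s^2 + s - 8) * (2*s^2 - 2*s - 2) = -2*s^5 - 4*s^4 + 10*s^3 - 12*s^2 + 14*s + 16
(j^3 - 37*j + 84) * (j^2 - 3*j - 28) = j^5 - 3*j^4 - 65*j^3 + 195*j^2 + 784*j - 2352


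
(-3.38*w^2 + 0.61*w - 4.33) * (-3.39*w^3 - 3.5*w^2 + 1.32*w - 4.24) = 11.4582*w^5 + 9.7621*w^4 + 8.0821*w^3 + 30.2914*w^2 - 8.302*w + 18.3592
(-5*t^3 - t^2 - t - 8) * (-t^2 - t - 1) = 5*t^5 + 6*t^4 + 7*t^3 + 10*t^2 + 9*t + 8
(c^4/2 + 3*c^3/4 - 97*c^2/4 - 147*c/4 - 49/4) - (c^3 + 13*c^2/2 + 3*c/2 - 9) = c^4/2 - c^3/4 - 123*c^2/4 - 153*c/4 - 13/4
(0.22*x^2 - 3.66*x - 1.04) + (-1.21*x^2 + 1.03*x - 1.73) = -0.99*x^2 - 2.63*x - 2.77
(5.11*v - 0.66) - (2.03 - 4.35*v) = 9.46*v - 2.69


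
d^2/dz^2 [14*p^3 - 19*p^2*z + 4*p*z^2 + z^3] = 8*p + 6*z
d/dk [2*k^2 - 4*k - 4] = 4*k - 4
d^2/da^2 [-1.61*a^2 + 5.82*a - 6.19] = -3.22000000000000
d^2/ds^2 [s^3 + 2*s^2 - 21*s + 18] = 6*s + 4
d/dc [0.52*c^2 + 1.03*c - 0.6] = 1.04*c + 1.03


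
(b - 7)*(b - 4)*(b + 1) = b^3 - 10*b^2 + 17*b + 28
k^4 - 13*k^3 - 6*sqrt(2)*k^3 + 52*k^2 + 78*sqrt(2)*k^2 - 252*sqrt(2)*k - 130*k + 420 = (k - 7)*(k - 6)*(k - 5*sqrt(2))*(k - sqrt(2))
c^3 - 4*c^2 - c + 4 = (c - 4)*(c - 1)*(c + 1)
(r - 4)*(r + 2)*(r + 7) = r^3 + 5*r^2 - 22*r - 56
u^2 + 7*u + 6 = (u + 1)*(u + 6)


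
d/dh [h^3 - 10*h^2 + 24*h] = 3*h^2 - 20*h + 24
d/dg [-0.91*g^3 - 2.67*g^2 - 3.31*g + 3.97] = -2.73*g^2 - 5.34*g - 3.31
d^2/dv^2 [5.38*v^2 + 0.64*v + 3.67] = 10.7600000000000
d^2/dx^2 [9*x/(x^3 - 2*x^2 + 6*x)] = 18*(3*x^2 - 6*x - 2)/(x^6 - 6*x^5 + 30*x^4 - 80*x^3 + 180*x^2 - 216*x + 216)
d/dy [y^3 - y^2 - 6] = y*(3*y - 2)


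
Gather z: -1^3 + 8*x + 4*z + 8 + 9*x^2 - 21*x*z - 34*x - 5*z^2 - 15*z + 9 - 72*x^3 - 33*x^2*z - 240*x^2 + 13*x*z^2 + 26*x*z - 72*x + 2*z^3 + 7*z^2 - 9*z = -72*x^3 - 231*x^2 - 98*x + 2*z^3 + z^2*(13*x + 2) + z*(-33*x^2 + 5*x - 20) + 16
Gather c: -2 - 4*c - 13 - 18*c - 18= -22*c - 33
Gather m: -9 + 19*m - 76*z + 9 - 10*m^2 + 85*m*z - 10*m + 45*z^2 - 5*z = -10*m^2 + m*(85*z + 9) + 45*z^2 - 81*z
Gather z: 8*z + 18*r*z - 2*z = z*(18*r + 6)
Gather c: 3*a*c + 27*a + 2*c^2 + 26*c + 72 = 27*a + 2*c^2 + c*(3*a + 26) + 72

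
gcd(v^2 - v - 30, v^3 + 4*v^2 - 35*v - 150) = v^2 - v - 30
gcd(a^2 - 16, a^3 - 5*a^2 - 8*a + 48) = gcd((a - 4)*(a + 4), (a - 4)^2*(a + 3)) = a - 4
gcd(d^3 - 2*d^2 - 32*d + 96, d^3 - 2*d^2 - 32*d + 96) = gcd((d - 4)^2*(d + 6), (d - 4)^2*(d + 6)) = d^3 - 2*d^2 - 32*d + 96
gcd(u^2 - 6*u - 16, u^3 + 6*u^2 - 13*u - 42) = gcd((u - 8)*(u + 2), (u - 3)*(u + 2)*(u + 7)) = u + 2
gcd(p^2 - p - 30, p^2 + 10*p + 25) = p + 5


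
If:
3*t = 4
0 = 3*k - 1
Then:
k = 1/3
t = 4/3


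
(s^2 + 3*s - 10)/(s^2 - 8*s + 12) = (s + 5)/(s - 6)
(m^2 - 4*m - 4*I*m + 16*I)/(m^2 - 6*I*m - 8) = (m - 4)/(m - 2*I)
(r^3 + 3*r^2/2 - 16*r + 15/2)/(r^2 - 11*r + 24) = (2*r^2 + 9*r - 5)/(2*(r - 8))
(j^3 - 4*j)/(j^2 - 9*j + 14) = j*(j + 2)/(j - 7)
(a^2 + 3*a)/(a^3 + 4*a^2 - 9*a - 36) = a/(a^2 + a - 12)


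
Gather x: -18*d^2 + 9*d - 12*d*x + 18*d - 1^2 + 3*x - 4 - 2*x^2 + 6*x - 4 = -18*d^2 + 27*d - 2*x^2 + x*(9 - 12*d) - 9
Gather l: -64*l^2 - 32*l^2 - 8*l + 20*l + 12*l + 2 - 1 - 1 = -96*l^2 + 24*l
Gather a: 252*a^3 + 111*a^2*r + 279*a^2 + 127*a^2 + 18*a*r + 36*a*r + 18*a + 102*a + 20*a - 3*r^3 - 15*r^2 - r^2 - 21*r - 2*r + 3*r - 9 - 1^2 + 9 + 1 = 252*a^3 + a^2*(111*r + 406) + a*(54*r + 140) - 3*r^3 - 16*r^2 - 20*r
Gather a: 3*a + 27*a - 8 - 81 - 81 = 30*a - 170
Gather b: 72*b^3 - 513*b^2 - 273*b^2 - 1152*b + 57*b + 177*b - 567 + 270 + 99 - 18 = 72*b^3 - 786*b^2 - 918*b - 216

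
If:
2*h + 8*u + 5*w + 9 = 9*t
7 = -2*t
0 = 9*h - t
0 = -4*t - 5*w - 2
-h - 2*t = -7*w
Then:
No Solution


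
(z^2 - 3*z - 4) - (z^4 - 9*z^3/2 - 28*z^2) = -z^4 + 9*z^3/2 + 29*z^2 - 3*z - 4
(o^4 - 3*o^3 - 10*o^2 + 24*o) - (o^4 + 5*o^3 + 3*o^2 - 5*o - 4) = -8*o^3 - 13*o^2 + 29*o + 4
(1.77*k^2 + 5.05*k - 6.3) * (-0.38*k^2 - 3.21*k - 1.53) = -0.6726*k^4 - 7.6007*k^3 - 16.5246*k^2 + 12.4965*k + 9.639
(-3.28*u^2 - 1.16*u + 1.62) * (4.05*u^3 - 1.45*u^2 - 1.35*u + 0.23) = -13.284*u^5 + 0.0579999999999998*u^4 + 12.671*u^3 - 1.5374*u^2 - 2.4538*u + 0.3726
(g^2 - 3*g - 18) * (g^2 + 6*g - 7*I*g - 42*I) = g^4 + 3*g^3 - 7*I*g^3 - 36*g^2 - 21*I*g^2 - 108*g + 252*I*g + 756*I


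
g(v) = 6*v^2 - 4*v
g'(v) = 12*v - 4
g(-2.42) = 44.82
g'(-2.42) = -33.04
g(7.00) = 266.00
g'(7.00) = 80.00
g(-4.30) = 128.14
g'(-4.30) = -55.60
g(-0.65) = 5.14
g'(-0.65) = -11.80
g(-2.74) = 56.01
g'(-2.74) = -36.88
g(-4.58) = 144.18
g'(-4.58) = -58.96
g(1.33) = 5.29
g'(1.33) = 11.96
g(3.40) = 55.76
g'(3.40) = 36.80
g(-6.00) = 240.00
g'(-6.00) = -76.00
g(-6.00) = 240.00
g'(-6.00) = -76.00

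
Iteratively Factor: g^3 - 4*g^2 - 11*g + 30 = (g + 3)*(g^2 - 7*g + 10) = (g - 5)*(g + 3)*(g - 2)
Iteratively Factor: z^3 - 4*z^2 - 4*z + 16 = (z - 2)*(z^2 - 2*z - 8) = (z - 4)*(z - 2)*(z + 2)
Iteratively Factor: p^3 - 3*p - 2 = (p + 1)*(p^2 - p - 2) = (p - 2)*(p + 1)*(p + 1)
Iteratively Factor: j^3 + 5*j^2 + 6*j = (j + 3)*(j^2 + 2*j) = j*(j + 3)*(j + 2)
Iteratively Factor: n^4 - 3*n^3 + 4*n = (n - 2)*(n^3 - n^2 - 2*n) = n*(n - 2)*(n^2 - n - 2) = n*(n - 2)*(n + 1)*(n - 2)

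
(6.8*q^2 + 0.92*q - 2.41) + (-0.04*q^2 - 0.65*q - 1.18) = 6.76*q^2 + 0.27*q - 3.59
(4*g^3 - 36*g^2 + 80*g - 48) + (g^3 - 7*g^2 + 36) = 5*g^3 - 43*g^2 + 80*g - 12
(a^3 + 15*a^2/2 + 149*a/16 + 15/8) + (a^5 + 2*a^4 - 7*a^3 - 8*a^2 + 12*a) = a^5 + 2*a^4 - 6*a^3 - a^2/2 + 341*a/16 + 15/8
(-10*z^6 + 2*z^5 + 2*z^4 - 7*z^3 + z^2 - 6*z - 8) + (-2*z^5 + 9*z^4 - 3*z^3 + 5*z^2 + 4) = -10*z^6 + 11*z^4 - 10*z^3 + 6*z^2 - 6*z - 4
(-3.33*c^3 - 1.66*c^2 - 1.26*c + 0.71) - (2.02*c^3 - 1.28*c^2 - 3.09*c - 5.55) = -5.35*c^3 - 0.38*c^2 + 1.83*c + 6.26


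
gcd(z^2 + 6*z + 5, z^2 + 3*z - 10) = z + 5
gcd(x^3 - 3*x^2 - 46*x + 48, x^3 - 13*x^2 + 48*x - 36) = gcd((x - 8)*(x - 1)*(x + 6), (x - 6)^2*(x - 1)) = x - 1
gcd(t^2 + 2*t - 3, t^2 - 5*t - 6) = 1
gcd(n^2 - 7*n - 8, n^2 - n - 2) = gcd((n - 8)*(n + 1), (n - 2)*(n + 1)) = n + 1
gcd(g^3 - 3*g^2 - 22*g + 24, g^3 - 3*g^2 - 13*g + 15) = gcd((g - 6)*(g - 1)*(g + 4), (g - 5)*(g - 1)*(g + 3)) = g - 1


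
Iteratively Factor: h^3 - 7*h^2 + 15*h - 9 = (h - 3)*(h^2 - 4*h + 3) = (h - 3)*(h - 1)*(h - 3)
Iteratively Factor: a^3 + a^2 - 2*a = (a + 2)*(a^2 - a) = a*(a + 2)*(a - 1)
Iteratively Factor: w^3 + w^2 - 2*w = (w + 2)*(w^2 - w) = w*(w + 2)*(w - 1)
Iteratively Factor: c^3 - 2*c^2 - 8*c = (c + 2)*(c^2 - 4*c) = (c - 4)*(c + 2)*(c)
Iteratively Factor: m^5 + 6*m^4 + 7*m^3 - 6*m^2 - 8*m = (m - 1)*(m^4 + 7*m^3 + 14*m^2 + 8*m) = (m - 1)*(m + 4)*(m^3 + 3*m^2 + 2*m) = m*(m - 1)*(m + 4)*(m^2 + 3*m + 2) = m*(m - 1)*(m + 1)*(m + 4)*(m + 2)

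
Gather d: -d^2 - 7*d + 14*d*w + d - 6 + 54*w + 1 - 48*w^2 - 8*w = -d^2 + d*(14*w - 6) - 48*w^2 + 46*w - 5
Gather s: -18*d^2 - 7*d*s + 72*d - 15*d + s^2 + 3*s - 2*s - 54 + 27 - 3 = -18*d^2 + 57*d + s^2 + s*(1 - 7*d) - 30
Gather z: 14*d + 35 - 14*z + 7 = 14*d - 14*z + 42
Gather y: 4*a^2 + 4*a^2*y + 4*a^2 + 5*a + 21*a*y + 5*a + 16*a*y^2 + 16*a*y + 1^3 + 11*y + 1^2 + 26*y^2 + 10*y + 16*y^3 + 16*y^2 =8*a^2 + 10*a + 16*y^3 + y^2*(16*a + 42) + y*(4*a^2 + 37*a + 21) + 2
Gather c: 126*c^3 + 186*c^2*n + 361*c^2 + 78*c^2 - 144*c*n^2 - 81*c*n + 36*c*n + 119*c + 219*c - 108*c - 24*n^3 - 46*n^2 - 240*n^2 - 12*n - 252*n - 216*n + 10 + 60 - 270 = 126*c^3 + c^2*(186*n + 439) + c*(-144*n^2 - 45*n + 230) - 24*n^3 - 286*n^2 - 480*n - 200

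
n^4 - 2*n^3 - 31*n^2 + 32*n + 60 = (n - 6)*(n - 2)*(n + 1)*(n + 5)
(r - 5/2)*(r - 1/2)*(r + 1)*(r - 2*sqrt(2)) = r^4 - 2*sqrt(2)*r^3 - 2*r^3 - 7*r^2/4 + 4*sqrt(2)*r^2 + 5*r/4 + 7*sqrt(2)*r/2 - 5*sqrt(2)/2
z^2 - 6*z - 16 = (z - 8)*(z + 2)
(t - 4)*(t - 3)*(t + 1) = t^3 - 6*t^2 + 5*t + 12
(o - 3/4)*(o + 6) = o^2 + 21*o/4 - 9/2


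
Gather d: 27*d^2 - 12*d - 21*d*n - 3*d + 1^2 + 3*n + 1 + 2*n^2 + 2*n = 27*d^2 + d*(-21*n - 15) + 2*n^2 + 5*n + 2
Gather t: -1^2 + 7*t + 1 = 7*t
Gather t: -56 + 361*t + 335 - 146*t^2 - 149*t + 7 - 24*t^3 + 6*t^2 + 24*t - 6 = -24*t^3 - 140*t^2 + 236*t + 280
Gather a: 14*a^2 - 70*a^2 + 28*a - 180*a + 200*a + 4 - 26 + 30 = -56*a^2 + 48*a + 8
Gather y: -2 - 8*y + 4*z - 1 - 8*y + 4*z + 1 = -16*y + 8*z - 2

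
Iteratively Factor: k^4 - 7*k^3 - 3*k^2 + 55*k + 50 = (k + 1)*(k^3 - 8*k^2 + 5*k + 50) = (k - 5)*(k + 1)*(k^2 - 3*k - 10) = (k - 5)^2*(k + 1)*(k + 2)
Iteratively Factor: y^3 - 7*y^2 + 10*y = (y - 5)*(y^2 - 2*y) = (y - 5)*(y - 2)*(y)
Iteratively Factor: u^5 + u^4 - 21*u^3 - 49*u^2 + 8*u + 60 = (u - 1)*(u^4 + 2*u^3 - 19*u^2 - 68*u - 60) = (u - 1)*(u + 2)*(u^3 - 19*u - 30) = (u - 5)*(u - 1)*(u + 2)*(u^2 + 5*u + 6) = (u - 5)*(u - 1)*(u + 2)*(u + 3)*(u + 2)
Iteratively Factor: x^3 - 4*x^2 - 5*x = (x + 1)*(x^2 - 5*x) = (x - 5)*(x + 1)*(x)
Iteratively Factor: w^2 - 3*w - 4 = (w + 1)*(w - 4)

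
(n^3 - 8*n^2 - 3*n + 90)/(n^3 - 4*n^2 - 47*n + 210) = (n + 3)/(n + 7)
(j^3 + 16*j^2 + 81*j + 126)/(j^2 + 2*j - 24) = (j^2 + 10*j + 21)/(j - 4)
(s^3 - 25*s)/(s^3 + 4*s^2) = (s^2 - 25)/(s*(s + 4))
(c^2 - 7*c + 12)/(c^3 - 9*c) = (c - 4)/(c*(c + 3))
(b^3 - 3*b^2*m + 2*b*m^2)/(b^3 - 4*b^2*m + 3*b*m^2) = (b - 2*m)/(b - 3*m)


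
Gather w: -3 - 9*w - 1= -9*w - 4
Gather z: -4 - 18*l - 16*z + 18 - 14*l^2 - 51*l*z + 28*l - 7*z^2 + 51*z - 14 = -14*l^2 + 10*l - 7*z^2 + z*(35 - 51*l)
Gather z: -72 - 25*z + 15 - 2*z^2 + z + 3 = -2*z^2 - 24*z - 54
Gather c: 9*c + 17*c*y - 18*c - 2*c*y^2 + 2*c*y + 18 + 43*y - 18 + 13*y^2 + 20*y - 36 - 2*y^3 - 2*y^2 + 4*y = c*(-2*y^2 + 19*y - 9) - 2*y^3 + 11*y^2 + 67*y - 36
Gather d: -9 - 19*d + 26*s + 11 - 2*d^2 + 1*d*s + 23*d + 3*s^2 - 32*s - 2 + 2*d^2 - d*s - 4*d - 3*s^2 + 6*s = 0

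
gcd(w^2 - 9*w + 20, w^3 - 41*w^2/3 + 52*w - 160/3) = w - 4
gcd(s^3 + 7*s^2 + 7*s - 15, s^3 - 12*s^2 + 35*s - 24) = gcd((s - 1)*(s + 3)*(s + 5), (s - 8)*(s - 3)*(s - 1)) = s - 1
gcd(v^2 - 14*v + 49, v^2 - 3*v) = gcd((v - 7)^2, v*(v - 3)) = 1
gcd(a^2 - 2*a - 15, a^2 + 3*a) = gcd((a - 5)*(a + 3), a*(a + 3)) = a + 3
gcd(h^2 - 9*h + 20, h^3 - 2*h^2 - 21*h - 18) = 1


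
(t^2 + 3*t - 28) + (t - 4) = t^2 + 4*t - 32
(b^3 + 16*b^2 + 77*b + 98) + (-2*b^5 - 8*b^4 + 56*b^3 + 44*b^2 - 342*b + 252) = -2*b^5 - 8*b^4 + 57*b^3 + 60*b^2 - 265*b + 350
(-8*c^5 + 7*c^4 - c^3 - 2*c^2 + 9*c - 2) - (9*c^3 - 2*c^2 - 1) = -8*c^5 + 7*c^4 - 10*c^3 + 9*c - 1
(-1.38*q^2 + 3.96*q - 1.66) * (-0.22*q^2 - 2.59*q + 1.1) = 0.3036*q^4 + 2.703*q^3 - 11.4092*q^2 + 8.6554*q - 1.826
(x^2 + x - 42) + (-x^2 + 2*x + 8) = 3*x - 34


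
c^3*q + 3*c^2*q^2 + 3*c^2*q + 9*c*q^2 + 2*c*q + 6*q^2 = (c + 2)*(c + 3*q)*(c*q + q)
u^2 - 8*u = u*(u - 8)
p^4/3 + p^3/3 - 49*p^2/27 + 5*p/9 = p*(p/3 + 1)*(p - 5/3)*(p - 1/3)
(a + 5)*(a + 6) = a^2 + 11*a + 30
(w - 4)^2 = w^2 - 8*w + 16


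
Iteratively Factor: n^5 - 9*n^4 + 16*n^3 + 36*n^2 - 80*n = (n - 4)*(n^4 - 5*n^3 - 4*n^2 + 20*n) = (n - 5)*(n - 4)*(n^3 - 4*n) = (n - 5)*(n - 4)*(n - 2)*(n^2 + 2*n) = n*(n - 5)*(n - 4)*(n - 2)*(n + 2)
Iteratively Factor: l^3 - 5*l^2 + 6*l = (l)*(l^2 - 5*l + 6) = l*(l - 3)*(l - 2)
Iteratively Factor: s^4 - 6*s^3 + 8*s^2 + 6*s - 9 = (s + 1)*(s^3 - 7*s^2 + 15*s - 9) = (s - 3)*(s + 1)*(s^2 - 4*s + 3) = (s - 3)*(s - 1)*(s + 1)*(s - 3)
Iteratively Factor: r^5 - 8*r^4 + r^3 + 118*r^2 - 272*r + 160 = (r - 1)*(r^4 - 7*r^3 - 6*r^2 + 112*r - 160) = (r - 2)*(r - 1)*(r^3 - 5*r^2 - 16*r + 80) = (r - 2)*(r - 1)*(r + 4)*(r^2 - 9*r + 20) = (r - 4)*(r - 2)*(r - 1)*(r + 4)*(r - 5)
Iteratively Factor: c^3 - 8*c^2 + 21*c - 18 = (c - 3)*(c^2 - 5*c + 6) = (c - 3)^2*(c - 2)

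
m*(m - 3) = m^2 - 3*m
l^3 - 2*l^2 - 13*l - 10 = (l - 5)*(l + 1)*(l + 2)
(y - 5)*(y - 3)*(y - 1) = y^3 - 9*y^2 + 23*y - 15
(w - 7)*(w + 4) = w^2 - 3*w - 28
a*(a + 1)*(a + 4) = a^3 + 5*a^2 + 4*a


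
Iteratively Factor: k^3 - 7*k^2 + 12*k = (k - 3)*(k^2 - 4*k) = (k - 4)*(k - 3)*(k)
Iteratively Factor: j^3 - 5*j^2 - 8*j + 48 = (j - 4)*(j^2 - j - 12) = (j - 4)^2*(j + 3)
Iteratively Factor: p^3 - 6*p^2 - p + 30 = (p - 3)*(p^2 - 3*p - 10) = (p - 5)*(p - 3)*(p + 2)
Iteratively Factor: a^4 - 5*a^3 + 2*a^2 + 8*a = (a + 1)*(a^3 - 6*a^2 + 8*a) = a*(a + 1)*(a^2 - 6*a + 8) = a*(a - 4)*(a + 1)*(a - 2)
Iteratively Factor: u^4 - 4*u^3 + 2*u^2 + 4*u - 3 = (u + 1)*(u^3 - 5*u^2 + 7*u - 3) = (u - 1)*(u + 1)*(u^2 - 4*u + 3) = (u - 3)*(u - 1)*(u + 1)*(u - 1)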